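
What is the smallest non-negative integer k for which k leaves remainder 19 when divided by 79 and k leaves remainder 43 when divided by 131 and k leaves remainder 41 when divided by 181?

The moduli are pairwise coprime; N = 79·131·181 = 1873169.
N/79 = 23711; 23711 ≡ 11 (mod 79); 11·36 ≡ 1, so inverse 36.
N/131 = 14299; 14299 ≡ 20 (mod 131); 20·59 ≡ 1, so inverse 59.
N/181 = 10349; 10349 ≡ 32 (mod 181); 32·17 ≡ 1, so inverse 17.
k ≡ 19·23711·36 + 43·14299·59 + 41·10349·17 = 59708140.
59708140 mod 1873169 = 1639901.

1639901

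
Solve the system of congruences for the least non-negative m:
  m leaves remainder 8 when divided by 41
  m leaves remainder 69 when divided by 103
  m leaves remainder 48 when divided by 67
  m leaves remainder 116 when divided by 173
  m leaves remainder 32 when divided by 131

From m ≡ 8 (mod 41) write m = 8 + 41t. Substituting into m ≡ 69 (mod 103) gives 41t ≡ 61 (mod 103), and since 41⁻¹ ≡ 98 (mod 103), t ≡ 4. Hence m ≡ 8 + 41·4 = 172 (mod 4223).
From m ≡ 172 (mod 4223) write m = 172 + 4223t. Substituting into m ≡ 48 (mod 67) gives 4223t ≡ 10 (mod 67), and since 2⁻¹ ≡ 34 (mod 67), t ≡ 5. Hence m ≡ 172 + 4223·5 = 21287 (mod 282941).
From m ≡ 21287 (mod 282941) write m = 21287 + 282941t. Substituting into m ≡ 116 (mod 173) gives 282941t ≡ 108 (mod 173), and since 86⁻¹ ≡ 171 (mod 173), t ≡ 130. Hence m ≡ 21287 + 282941·130 = 36803617 (mod 48948793).
From m ≡ 36803617 (mod 48948793) write m = 36803617 + 48948793t. Substituting into m ≡ 32 (mod 131) gives 48948793t ≡ 79 (mod 131), and since 119⁻¹ ≡ 120 (mod 131), t ≡ 48. Hence m ≡ 36803617 + 48948793·48 = 2386345681 (mod 6412291883).

2386345681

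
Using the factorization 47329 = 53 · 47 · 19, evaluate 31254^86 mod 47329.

25005

Mod 53: 31254 ≡ 37; by Fermat, exponent reduces to 86 mod 52 = 34; 37^34 ≡ 42 (mod 53).
Mod 47: 31254 ≡ 46; by Fermat, exponent reduces to 86 mod 46 = 40; 46^40 ≡ 1 (mod 47).
Mod 19: 31254 ≡ 18; by Fermat, exponent reduces to 86 mod 18 = 14; 18^14 ≡ 1 (mod 19).
Combine by CRT: x ≡ 42 (mod 53), x ≡ 1 (mod 47), x ≡ 1 (mod 19) ⇒ x ≡ 25005 (mod 47329).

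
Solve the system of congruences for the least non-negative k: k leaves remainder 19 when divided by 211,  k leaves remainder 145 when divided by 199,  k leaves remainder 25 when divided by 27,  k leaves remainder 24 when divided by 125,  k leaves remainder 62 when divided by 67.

751836274

The moduli are pairwise coprime; N = 211·199·27·125·67 = 9494762625.
N/211 = 44998875; 44998875 ≡ 171 (mod 211); 171·58 ≡ 1, so inverse 58.
N/199 = 47712375; 47712375 ≡ 135 (mod 199); 135·171 ≡ 1, so inverse 171.
N/27 = 351657875; 351657875 ≡ 20 (mod 27); 20·23 ≡ 1, so inverse 23.
N/125 = 75958101; 75958101 ≡ 101 (mod 125); 101·26 ≡ 1, so inverse 26.
N/67 = 141712875; 141712875 ≡ 36 (mod 67); 36·54 ≡ 1, so inverse 54.
k ≡ 19·44998875·58 + 145·47712375·171 + 25·351657875·23 + 24·75958101·26 + 62·141712875·54 = 1956672937024.
1956672937024 mod 9494762625 = 751836274.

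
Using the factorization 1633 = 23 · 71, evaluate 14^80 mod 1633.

Mod 23: 14 ≡ 14; by Fermat, exponent reduces to 80 mod 22 = 14; 14^14 ≡ 16 (mod 23).
Mod 71: 14 ≡ 14; by Fermat, exponent reduces to 80 mod 70 = 10; 14^10 ≡ 1 (mod 71).
Combine by CRT: x ≡ 16 (mod 23), x ≡ 1 (mod 71) ⇒ x ≡ 1350 (mod 1633).

1350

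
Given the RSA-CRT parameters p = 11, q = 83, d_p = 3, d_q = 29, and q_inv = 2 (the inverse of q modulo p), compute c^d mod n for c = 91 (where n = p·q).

m₁ = c^(d_p) mod p: c ≡ 3 (mod 11), and 3^3 mod 11 = 5.
m₂ = c^(d_q) mod q: c ≡ 8 (mod 83), and 8^29 mod 83 = 32.
h = q_inv·(m₁ − m₂) mod p = 2·(5 − 32) mod 11 = 1.
m = m₂ + h·q = 32 + 1·83 = 115.

115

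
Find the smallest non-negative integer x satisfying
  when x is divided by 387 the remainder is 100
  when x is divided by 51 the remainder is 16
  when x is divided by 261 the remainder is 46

gcd(387, 51) = 3 and 3 | (16 − 100), so the pair is consistent; merging gives x ≡ 1648 (mod 6579), where 6579 = lcm(387, 51).
gcd(6579, 261) = 9 and 9 | (46 − 1648), so the pair is consistent; merging gives x ≡ 60859 (mod 190791), where 190791 = lcm(6579, 261).
The solution is unique modulo lcm(387, 51, 261) = 190791.

60859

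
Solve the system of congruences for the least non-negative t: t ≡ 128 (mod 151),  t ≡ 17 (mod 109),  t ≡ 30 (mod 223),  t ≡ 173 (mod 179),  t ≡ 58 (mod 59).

From t ≡ 128 (mod 151) write t = 128 + 151s. Substituting into t ≡ 17 (mod 109) gives 151s ≡ 107 (mod 109), and since 42⁻¹ ≡ 13 (mod 109), s ≡ 83. Hence t ≡ 128 + 151·83 = 12661 (mod 16459).
From t ≡ 12661 (mod 16459) write t = 12661 + 16459s. Substituting into t ≡ 30 (mod 223) gives 16459s ≡ 80 (mod 223), and since 180⁻¹ ≡ 140 (mod 223), s ≡ 50. Hence t ≡ 12661 + 16459·50 = 835611 (mod 3670357).
From t ≡ 835611 (mod 3670357) write t = 835611 + 3670357s. Substituting into t ≡ 173 (mod 179) gives 3670357s ≡ 134 (mod 179), and since 141⁻¹ ≡ 146 (mod 179), s ≡ 53. Hence t ≡ 835611 + 3670357·53 = 195364532 (mod 656993903).
From t ≡ 195364532 (mod 656993903) write t = 195364532 + 656993903s. Substituting into t ≡ 58 (mod 59) gives 656993903s ≡ 43 (mod 59), and since 52⁻¹ ≡ 42 (mod 59), s ≡ 36. Hence t ≡ 195364532 + 656993903·36 = 23847145040 (mod 38762640277).

23847145040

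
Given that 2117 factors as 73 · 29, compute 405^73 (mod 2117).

Mod 73: 405 ≡ 40; by Fermat, exponent reduces to 73 mod 72 = 1; 40^1 ≡ 40 (mod 73).
Mod 29: 405 ≡ 28; by Fermat, exponent reduces to 73 mod 28 = 17; 28^17 ≡ 28 (mod 29).
Combine by CRT: x ≡ 40 (mod 73), x ≡ 28 (mod 29) ⇒ x ≡ 405 (mod 2117).

405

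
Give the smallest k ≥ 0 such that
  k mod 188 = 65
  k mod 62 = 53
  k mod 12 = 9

gcd(188, 62) = 2 and 2 | (53 − 65), so the pair is consistent; merging gives k ≡ 4765 (mod 5828), where 5828 = lcm(188, 62).
gcd(5828, 12) = 4 and 4 | (9 − 4765), so the pair is consistent; merging gives k ≡ 10593 (mod 17484), where 17484 = lcm(5828, 12).
The solution is unique modulo lcm(188, 62, 12) = 17484.

10593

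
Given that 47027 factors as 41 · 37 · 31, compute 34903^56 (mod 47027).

30336

Mod 41: 34903 ≡ 12; by Fermat, exponent reduces to 56 mod 40 = 16; 12^16 ≡ 37 (mod 41).
Mod 37: 34903 ≡ 12; by Fermat, exponent reduces to 56 mod 36 = 20; 12^20 ≡ 33 (mod 37).
Mod 31: 34903 ≡ 28; by Fermat, exponent reduces to 56 mod 30 = 26; 28^26 ≡ 18 (mod 31).
Combine by CRT: x ≡ 37 (mod 41), x ≡ 33 (mod 37), x ≡ 18 (mod 31) ⇒ x ≡ 30336 (mod 47027).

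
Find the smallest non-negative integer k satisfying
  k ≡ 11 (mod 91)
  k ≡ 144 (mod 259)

gcd(91, 259) = 7 and 7 | (144 − 11), so the pair is consistent; merging gives k ≡ 921 (mod 3367), where 3367 = lcm(91, 259).
The solution is unique modulo lcm(91, 259) = 3367.

921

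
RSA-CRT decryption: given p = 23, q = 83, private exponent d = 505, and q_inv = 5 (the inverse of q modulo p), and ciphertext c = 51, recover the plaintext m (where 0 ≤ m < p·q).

d_p = d mod (p−1) = 505 mod 22 = 21; d_q = d mod (q−1) = 13.
m₁ = c^(d_p) mod p: c ≡ 5 (mod 23), and 5^21 mod 23 = 14.
m₂ = c^(d_q) mod q: c ≡ 51 (mod 83), and 51^13 mod 83 = 11.
h = q_inv·(m₁ − m₂) mod p = 5·(14 − 11) mod 23 = 15.
m = m₂ + h·q = 11 + 15·83 = 1256.

1256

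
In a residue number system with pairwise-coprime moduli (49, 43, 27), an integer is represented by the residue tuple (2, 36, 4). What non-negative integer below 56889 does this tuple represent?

The moduli are pairwise coprime; N = 49·43·27 = 56889.
N/49 = 1161; 1161 ≡ 34 (mod 49); 34·13 ≡ 1, so inverse 13.
N/43 = 1323; 1323 ≡ 33 (mod 43); 33·30 ≡ 1, so inverse 30.
N/27 = 2107; 2107 ≡ 1 (mod 27), inverse 1.
x ≡ 2·1161·13 + 36·1323·30 + 4·2107·1 = 1467454.
1467454 mod 56889 = 45229.

45229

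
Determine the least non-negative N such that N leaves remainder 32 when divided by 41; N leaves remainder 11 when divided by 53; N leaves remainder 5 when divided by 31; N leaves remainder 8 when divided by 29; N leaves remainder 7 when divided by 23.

From N ≡ 32 (mod 41) write N = 32 + 41t. Substituting into N ≡ 11 (mod 53) gives 41t ≡ 32 (mod 53), and since 41⁻¹ ≡ 22 (mod 53), t ≡ 15. Hence N ≡ 32 + 41·15 = 647 (mod 2173).
From N ≡ 647 (mod 2173) write N = 647 + 2173t. Substituting into N ≡ 5 (mod 31) gives 2173t ≡ 9 (mod 31), and since 3⁻¹ ≡ 21 (mod 31), t ≡ 3. Hence N ≡ 647 + 2173·3 = 7166 (mod 67363).
From N ≡ 7166 (mod 67363) write N = 7166 + 67363t. Substituting into N ≡ 8 (mod 29) gives 67363t ≡ 5 (mod 29), and since 25⁻¹ ≡ 7 (mod 29), t ≡ 6. Hence N ≡ 7166 + 67363·6 = 411344 (mod 1953527).
From N ≡ 411344 (mod 1953527) write N = 411344 + 1953527t. Substituting into N ≡ 7 (mod 23) gives 1953527t ≡ 18 (mod 23), and since 22⁻¹ ≡ 22 (mod 23), t ≡ 5. Hence N ≡ 411344 + 1953527·5 = 10178979 (mod 44931121).

10178979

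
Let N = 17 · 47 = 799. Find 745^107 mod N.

44

Mod 17: 745 ≡ 14; by Fermat, exponent reduces to 107 mod 16 = 11; 14^11 ≡ 10 (mod 17).
Mod 47: 745 ≡ 40; by Fermat, exponent reduces to 107 mod 46 = 15; 40^15 ≡ 44 (mod 47).
Combine by CRT: x ≡ 10 (mod 17), x ≡ 44 (mod 47) ⇒ x ≡ 44 (mod 799).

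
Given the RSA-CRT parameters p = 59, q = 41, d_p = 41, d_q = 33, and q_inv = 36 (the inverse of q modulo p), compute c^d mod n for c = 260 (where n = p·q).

752

m₁ = c^(d_p) mod p: c ≡ 24 (mod 59), and 24^41 mod 59 = 44.
m₂ = c^(d_q) mod q: c ≡ 14 (mod 41), and 14^33 mod 41 = 14.
h = q_inv·(m₁ − m₂) mod p = 36·(44 − 14) mod 59 = 18.
m = m₂ + h·q = 14 + 18·41 = 752.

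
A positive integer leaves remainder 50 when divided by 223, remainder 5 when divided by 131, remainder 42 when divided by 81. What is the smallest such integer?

1076694

From m ≡ 50 (mod 223) write m = 50 + 223t. Substituting into m ≡ 5 (mod 131) gives 223t ≡ 86 (mod 131), and since 92⁻¹ ≡ 47 (mod 131), t ≡ 112. Hence m ≡ 50 + 223·112 = 25026 (mod 29213).
From m ≡ 25026 (mod 29213) write m = 25026 + 29213t. Substituting into m ≡ 42 (mod 81) gives 29213t ≡ 45 (mod 81), and since 53⁻¹ ≡ 26 (mod 81), t ≡ 36. Hence m ≡ 25026 + 29213·36 = 1076694 (mod 2366253).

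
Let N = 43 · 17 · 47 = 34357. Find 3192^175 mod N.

11530

Mod 43: 3192 ≡ 10; by Fermat, exponent reduces to 175 mod 42 = 7; 10^7 ≡ 6 (mod 43).
Mod 17: 3192 ≡ 13; by Fermat, exponent reduces to 175 mod 16 = 15; 13^15 ≡ 4 (mod 17).
Mod 47: 3192 ≡ 43; by Fermat, exponent reduces to 175 mod 46 = 37; 43^37 ≡ 15 (mod 47).
Combine by CRT: x ≡ 6 (mod 43), x ≡ 4 (mod 17), x ≡ 15 (mod 47) ⇒ x ≡ 11530 (mod 34357).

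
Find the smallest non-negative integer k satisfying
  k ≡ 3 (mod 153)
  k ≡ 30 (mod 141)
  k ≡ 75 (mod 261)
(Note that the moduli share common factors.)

81246

gcd(153, 141) = 3 and 3 | (30 − 3), so the pair is consistent; merging gives k ≡ 2145 (mod 7191), where 7191 = lcm(153, 141).
gcd(7191, 261) = 9 and 9 | (75 − 2145), so the pair is consistent; merging gives k ≡ 81246 (mod 208539), where 208539 = lcm(7191, 261).
The solution is unique modulo lcm(153, 141, 261) = 208539.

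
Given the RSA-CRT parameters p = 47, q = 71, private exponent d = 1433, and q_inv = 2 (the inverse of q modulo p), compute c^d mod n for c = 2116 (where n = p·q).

d_p = d mod (p−1) = 1433 mod 46 = 7; d_q = d mod (q−1) = 33.
m₁ = c^(d_p) mod p: c ≡ 1 (mod 47), and 1^7 mod 47 = 1.
m₂ = c^(d_q) mod q: c ≡ 57 (mod 71), and 57^33 mod 71 = 25.
h = q_inv·(m₁ − m₂) mod p = 2·(1 − 25) mod 47 = 46.
m = m₂ + h·q = 25 + 46·71 = 3291.

3291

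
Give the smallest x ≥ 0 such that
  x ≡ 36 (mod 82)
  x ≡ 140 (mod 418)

11844

gcd(82, 418) = 2 and 2 | (140 − 36), so the pair is consistent; merging gives x ≡ 11844 (mod 17138), where 17138 = lcm(82, 418).
The solution is unique modulo lcm(82, 418) = 17138.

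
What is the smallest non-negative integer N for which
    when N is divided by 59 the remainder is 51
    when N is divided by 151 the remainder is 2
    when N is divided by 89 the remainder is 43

From N ≡ 51 (mod 59) write N = 51 + 59t. Substituting into N ≡ 2 (mod 151) gives 59t ≡ 102 (mod 151), and since 59⁻¹ ≡ 64 (mod 151), t ≡ 35. Hence N ≡ 51 + 59·35 = 2116 (mod 8909).
From N ≡ 2116 (mod 8909) write N = 2116 + 8909t. Substituting into N ≡ 43 (mod 89) gives 8909t ≡ 63 (mod 89), and since 9⁻¹ ≡ 10 (mod 89), t ≡ 7. Hence N ≡ 2116 + 8909·7 = 64479 (mod 792901).

64479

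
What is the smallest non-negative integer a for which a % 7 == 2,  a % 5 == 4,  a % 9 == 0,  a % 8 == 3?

The moduli are pairwise coprime; N = 7·5·9·8 = 2520.
N/7 = 360; 360 ≡ 3 (mod 7); 3·5 ≡ 1, so inverse 5.
N/5 = 504; 504 ≡ 4 (mod 5); 4·4 ≡ 1, so inverse 4.
N/9 = 280; 280 ≡ 1 (mod 9), inverse 1.
N/8 = 315; 315 ≡ 3 (mod 8); 3·3 ≡ 1, so inverse 3.
a ≡ 2·360·5 + 4·504·4 + 0·280·1 + 3·315·3 = 14499.
14499 mod 2520 = 1899.

1899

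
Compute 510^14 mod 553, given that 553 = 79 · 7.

Mod 79: 510 ≡ 36; 36^14 ≡ 5 (mod 79).
Mod 7: 510 ≡ 6; by Fermat, exponent reduces to 14 mod 6 = 2; 6^2 ≡ 1 (mod 7).
Combine by CRT: x ≡ 5 (mod 79), x ≡ 1 (mod 7) ⇒ x ≡ 400 (mod 553).

400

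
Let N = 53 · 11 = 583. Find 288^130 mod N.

Mod 53: 288 ≡ 23; by Fermat, exponent reduces to 130 mod 52 = 26; 23^26 ≡ 52 (mod 53).
Mod 11: 288 ≡ 2; since 10 | 130, by Fermat 2^130 ≡ 1 (mod 11).
Combine by CRT: x ≡ 52 (mod 53), x ≡ 1 (mod 11) ⇒ x ≡ 529 (mod 583).

529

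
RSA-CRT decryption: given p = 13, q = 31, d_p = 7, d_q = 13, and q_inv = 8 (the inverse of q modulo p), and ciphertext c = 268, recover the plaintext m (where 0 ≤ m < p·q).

m₁ = c^(d_p) mod p: c ≡ 8 (mod 13), and 8^7 mod 13 = 5.
m₂ = c^(d_q) mod q: c ≡ 20 (mod 31), and 20^13 mod 31 = 10.
h = q_inv·(m₁ − m₂) mod p = 8·(5 − 10) mod 13 = 12.
m = m₂ + h·q = 10 + 12·31 = 382.

382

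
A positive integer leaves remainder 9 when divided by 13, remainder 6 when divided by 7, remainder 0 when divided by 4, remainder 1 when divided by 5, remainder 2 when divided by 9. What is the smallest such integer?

776

Combine the congruences pairwise.
From t ≡ 9 (mod 13) write t = 9 + 13s. Substituting into t ≡ 6 (mod 7) gives 13s ≡ 4 (mod 7), and since 6⁻¹ ≡ 6 (mod 7), s ≡ 3. Hence t ≡ 9 + 13·3 = 48 (mod 91).
From t ≡ 48 (mod 91) write t = 48 + 91s. Substituting into t ≡ 0 (mod 4) gives 91s ≡ 0 (mod 4), and since 3⁻¹ ≡ 3 (mod 4), s ≡ 0. Hence t ≡ 48 + 91·0 = 48 (mod 364).
From t ≡ 48 (mod 364) write t = 48 + 364s. Substituting into t ≡ 1 (mod 5) gives 364s ≡ 3 (mod 5), and since 4⁻¹ ≡ 4 (mod 5), s ≡ 2. Hence t ≡ 48 + 364·2 = 776 (mod 1820).
From t ≡ 776 (mod 1820) write t = 776 + 1820s. Substituting into t ≡ 2 (mod 9) gives 1820s ≡ 0 (mod 9), and since 2⁻¹ ≡ 5 (mod 9), s ≡ 0. Hence t ≡ 776 + 1820·0 = 776 (mod 16380).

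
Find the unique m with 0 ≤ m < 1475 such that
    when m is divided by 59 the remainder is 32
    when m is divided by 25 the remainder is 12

1212

From m ≡ 32 (mod 59) write m = 32 + 59t. Substituting into m ≡ 12 (mod 25) gives 59t ≡ 5 (mod 25), and since 9⁻¹ ≡ 14 (mod 25), t ≡ 20. Hence m ≡ 32 + 59·20 = 1212 (mod 1475).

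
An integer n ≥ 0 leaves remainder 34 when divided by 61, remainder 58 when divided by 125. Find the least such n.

Combine the congruences pairwise.
From n ≡ 34 (mod 61) write n = 34 + 61t. Substituting into n ≡ 58 (mod 125) gives 61t ≡ 24 (mod 125), and since 61⁻¹ ≡ 41 (mod 125), t ≡ 109. Hence n ≡ 34 + 61·109 = 6683 (mod 7625).

6683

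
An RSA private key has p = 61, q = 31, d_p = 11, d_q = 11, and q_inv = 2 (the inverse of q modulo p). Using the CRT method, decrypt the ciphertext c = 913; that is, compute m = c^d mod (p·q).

m₁ = c^(d_p) mod p: c ≡ 59 (mod 61), and 59^11 mod 61 = 26.
m₂ = c^(d_q) mod q: c ≡ 14 (mod 31), and 14^11 mod 31 = 9.
h = q_inv·(m₁ − m₂) mod p = 2·(26 − 9) mod 61 = 34.
m = m₂ + h·q = 9 + 34·31 = 1063.

1063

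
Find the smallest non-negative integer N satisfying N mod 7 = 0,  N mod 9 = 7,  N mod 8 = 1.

The moduli are pairwise coprime; M = 7·9·8 = 504.
M/7 = 72; 72 ≡ 2 (mod 7); 2·4 ≡ 1, so inverse 4.
M/9 = 56; 56 ≡ 2 (mod 9); 2·5 ≡ 1, so inverse 5.
M/8 = 63; 63 ≡ 7 (mod 8); 7·7 ≡ 1, so inverse 7.
N ≡ 0·72·4 + 7·56·5 + 1·63·7 = 2401.
2401 mod 504 = 385.

385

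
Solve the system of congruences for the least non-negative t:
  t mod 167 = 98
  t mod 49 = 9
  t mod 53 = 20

367999

The moduli are pairwise coprime; N = 167·49·53 = 433699.
N/167 = 2597; 2597 ≡ 92 (mod 167); 92·118 ≡ 1, so inverse 118.
N/49 = 8851; 8851 ≡ 31 (mod 49); 31·19 ≡ 1, so inverse 19.
N/53 = 8183; 8183 ≡ 21 (mod 53); 21·48 ≡ 1, so inverse 48.
t ≡ 98·2597·118 + 9·8851·19 + 20·8183·48 = 39400909.
39400909 mod 433699 = 367999.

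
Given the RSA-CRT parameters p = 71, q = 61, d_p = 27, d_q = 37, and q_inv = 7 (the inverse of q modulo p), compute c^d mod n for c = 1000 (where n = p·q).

m₁ = c^(d_p) mod p: c ≡ 6 (mod 71), and 6^27 mod 71 = 16.
m₂ = c^(d_q) mod q: c ≡ 24 (mod 61), and 24^37 mod 61 = 53.
h = q_inv·(m₁ − m₂) mod p = 7·(16 − 53) mod 71 = 25.
m = m₂ + h·q = 53 + 25·61 = 1578.

1578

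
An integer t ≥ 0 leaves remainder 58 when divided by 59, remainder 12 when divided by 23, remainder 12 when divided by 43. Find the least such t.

21770

From t ≡ 58 (mod 59) write t = 58 + 59s. Substituting into t ≡ 12 (mod 23) gives 59s ≡ 0 (mod 23), and since 13⁻¹ ≡ 16 (mod 23), s ≡ 0. Hence t ≡ 58 + 59·0 = 58 (mod 1357).
From t ≡ 58 (mod 1357) write t = 58 + 1357s. Substituting into t ≡ 12 (mod 43) gives 1357s ≡ 40 (mod 43), and since 24⁻¹ ≡ 9 (mod 43), s ≡ 16. Hence t ≡ 58 + 1357·16 = 21770 (mod 58351).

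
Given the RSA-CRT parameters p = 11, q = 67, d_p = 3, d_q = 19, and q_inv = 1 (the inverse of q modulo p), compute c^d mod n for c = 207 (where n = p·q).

m₁ = c^(d_p) mod p: c ≡ 9 (mod 11), and 9^3 mod 11 = 3.
m₂ = c^(d_q) mod q: c ≡ 6 (mod 67), and 6^19 mod 67 = 65.
h = q_inv·(m₁ − m₂) mod p = 1·(3 − 65) mod 11 = 4.
m = m₂ + h·q = 65 + 4·67 = 333.

333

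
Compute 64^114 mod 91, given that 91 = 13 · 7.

Mod 13: 64 ≡ 12; by Fermat, exponent reduces to 114 mod 12 = 6; 12^6 ≡ 1 (mod 13).
Mod 7: 64 ≡ 1; since 6 | 114, by Fermat 1^114 ≡ 1 (mod 7).
Combine by CRT: x ≡ 1 (mod 13), x ≡ 1 (mod 7) ⇒ x ≡ 1 (mod 91).

1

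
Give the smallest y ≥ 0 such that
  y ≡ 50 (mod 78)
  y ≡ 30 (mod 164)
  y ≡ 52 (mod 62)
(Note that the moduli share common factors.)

gcd(78, 164) = 2 and 2 | (30 − 50), so the pair is consistent; merging gives y ≡ 3638 (mod 6396), where 6396 = lcm(78, 164).
gcd(6396, 62) = 2 and 2 | (52 − 3638), so the pair is consistent; merging gives y ≡ 10034 (mod 198276), where 198276 = lcm(6396, 62).
The solution is unique modulo lcm(78, 164, 62) = 198276.

10034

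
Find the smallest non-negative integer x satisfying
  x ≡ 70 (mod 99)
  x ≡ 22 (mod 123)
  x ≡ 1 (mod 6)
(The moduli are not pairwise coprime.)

4327

gcd(99, 123) = 3 and 3 | (22 − 70), so the pair is consistent; merging gives x ≡ 268 (mod 4059), where 4059 = lcm(99, 123).
gcd(4059, 6) = 3 and 3 | (1 − 268), so the pair is consistent; merging gives x ≡ 4327 (mod 8118), where 8118 = lcm(4059, 6).
The solution is unique modulo lcm(99, 123, 6) = 8118.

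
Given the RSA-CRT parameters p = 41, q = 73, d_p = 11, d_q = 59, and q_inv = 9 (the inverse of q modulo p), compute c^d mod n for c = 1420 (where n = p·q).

2964

m₁ = c^(d_p) mod p: c ≡ 26 (mod 41), and 26^11 mod 41 = 12.
m₂ = c^(d_q) mod q: c ≡ 33 (mod 73), and 33^59 mod 73 = 44.
h = q_inv·(m₁ − m₂) mod p = 9·(12 − 44) mod 41 = 40.
m = m₂ + h·q = 44 + 40·73 = 2964.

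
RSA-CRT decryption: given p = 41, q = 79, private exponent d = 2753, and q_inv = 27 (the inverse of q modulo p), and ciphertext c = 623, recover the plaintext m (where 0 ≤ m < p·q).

d_p = d mod (p−1) = 2753 mod 40 = 33; d_q = d mod (q−1) = 23.
m₁ = c^(d_p) mod p: c ≡ 8 (mod 41), and 8^33 mod 41 = 21.
m₂ = c^(d_q) mod q: c ≡ 70 (mod 79), and 70^23 mod 79 = 54.
h = q_inv·(m₁ − m₂) mod p = 27·(21 − 54) mod 41 = 11.
m = m₂ + h·q = 54 + 11·79 = 923.

923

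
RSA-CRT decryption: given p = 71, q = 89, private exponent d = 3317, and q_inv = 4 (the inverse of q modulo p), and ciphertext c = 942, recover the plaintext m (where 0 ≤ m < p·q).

927

d_p = d mod (p−1) = 3317 mod 70 = 27; d_q = d mod (q−1) = 61.
m₁ = c^(d_p) mod p: c ≡ 19 (mod 71), and 19^27 mod 71 = 4.
m₂ = c^(d_q) mod q: c ≡ 52 (mod 89), and 52^61 mod 89 = 37.
h = q_inv·(m₁ − m₂) mod p = 4·(4 − 37) mod 71 = 10.
m = m₂ + h·q = 37 + 10·89 = 927.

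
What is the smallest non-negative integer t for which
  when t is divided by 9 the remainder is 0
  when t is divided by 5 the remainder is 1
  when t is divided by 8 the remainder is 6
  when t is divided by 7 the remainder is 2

From t ≡ 0 (mod 9) write t = 0 + 9s. Substituting into t ≡ 1 (mod 5) gives 9s ≡ 1 (mod 5), and since 4⁻¹ ≡ 4 (mod 5), s ≡ 4. Hence t ≡ 0 + 9·4 = 36 (mod 45).
From t ≡ 36 (mod 45) write t = 36 + 45s. Substituting into t ≡ 6 (mod 8) gives 45s ≡ 2 (mod 8), and since 5⁻¹ ≡ 5 (mod 8), s ≡ 2. Hence t ≡ 36 + 45·2 = 126 (mod 360).
From t ≡ 126 (mod 360) write t = 126 + 360s. Substituting into t ≡ 2 (mod 7) gives 360s ≡ 2 (mod 7), and since 3⁻¹ ≡ 5 (mod 7), s ≡ 3. Hence t ≡ 126 + 360·3 = 1206 (mod 2520).

1206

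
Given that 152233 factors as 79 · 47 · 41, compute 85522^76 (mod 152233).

Mod 79: 85522 ≡ 44; 44^76 ≡ 2 (mod 79).
Mod 47: 85522 ≡ 29; by Fermat, exponent reduces to 76 mod 46 = 30; 29^30 ≡ 6 (mod 47).
Mod 41: 85522 ≡ 37; by Fermat, exponent reduces to 76 mod 40 = 36; 37^36 ≡ 37 (mod 41).
Combine by CRT: x ≡ 2 (mod 79), x ≡ 6 (mod 47), x ≡ 37 (mod 41) ⇒ x ≡ 48745 (mod 152233).

48745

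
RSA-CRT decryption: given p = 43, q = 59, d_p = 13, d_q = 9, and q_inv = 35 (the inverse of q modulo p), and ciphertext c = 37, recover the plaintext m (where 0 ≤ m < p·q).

m₁ = c^(d_p) mod p: c ≡ 37 (mod 43), and 37^13 mod 43 = 37.
m₂ = c^(d_q) mod q: c ≡ 37 (mod 59), and 37^9 mod 59 = 55.
h = q_inv·(m₁ − m₂) mod p = 35·(37 − 55) mod 43 = 15.
m = m₂ + h·q = 55 + 15·59 = 940.

940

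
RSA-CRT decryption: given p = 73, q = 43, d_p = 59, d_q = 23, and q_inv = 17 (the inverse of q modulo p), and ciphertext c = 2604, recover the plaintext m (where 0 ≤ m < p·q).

m₁ = c^(d_p) mod p: c ≡ 49 (mod 73), and 49^59 mod 73 = 3.
m₂ = c^(d_q) mod q: c ≡ 24 (mod 43), and 24^23 mod 43 = 17.
h = q_inv·(m₁ − m₂) mod p = 17·(3 − 17) mod 73 = 54.
m = m₂ + h·q = 17 + 54·43 = 2339.

2339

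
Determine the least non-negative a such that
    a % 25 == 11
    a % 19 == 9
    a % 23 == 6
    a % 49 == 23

Combine the congruences pairwise.
From a ≡ 11 (mod 25) write a = 11 + 25t. Substituting into a ≡ 9 (mod 19) gives 25t ≡ 17 (mod 19), and since 6⁻¹ ≡ 16 (mod 19), t ≡ 6. Hence a ≡ 11 + 25·6 = 161 (mod 475).
From a ≡ 161 (mod 475) write a = 161 + 475t. Substituting into a ≡ 6 (mod 23) gives 475t ≡ 6 (mod 23), and since 15⁻¹ ≡ 20 (mod 23), t ≡ 5. Hence a ≡ 161 + 475·5 = 2536 (mod 10925).
From a ≡ 2536 (mod 10925) write a = 2536 + 10925t. Substituting into a ≡ 23 (mod 49) gives 10925t ≡ 35 (mod 49), and since 47⁻¹ ≡ 24 (mod 49), t ≡ 7. Hence a ≡ 2536 + 10925·7 = 79011 (mod 535325).

79011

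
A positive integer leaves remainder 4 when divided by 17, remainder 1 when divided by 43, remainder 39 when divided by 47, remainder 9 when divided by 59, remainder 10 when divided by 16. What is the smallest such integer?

22027482

From n ≡ 4 (mod 17) write n = 4 + 17t. Substituting into n ≡ 1 (mod 43) gives 17t ≡ 40 (mod 43), and since 17⁻¹ ≡ 38 (mod 43), t ≡ 15. Hence n ≡ 4 + 17·15 = 259 (mod 731).
From n ≡ 259 (mod 731) write n = 259 + 731t. Substituting into n ≡ 39 (mod 47) gives 731t ≡ 15 (mod 47), and since 26⁻¹ ≡ 38 (mod 47), t ≡ 6. Hence n ≡ 259 + 731·6 = 4645 (mod 34357).
From n ≡ 4645 (mod 34357) write n = 4645 + 34357t. Substituting into n ≡ 9 (mod 59) gives 34357t ≡ 25 (mod 59), and since 19⁻¹ ≡ 28 (mod 59), t ≡ 51. Hence n ≡ 4645 + 34357·51 = 1756852 (mod 2027063).
From n ≡ 1756852 (mod 2027063) write n = 1756852 + 2027063t. Substituting into n ≡ 10 (mod 16) gives 2027063t ≡ 6 (mod 16), and since 7⁻¹ ≡ 7 (mod 16), t ≡ 10. Hence n ≡ 1756852 + 2027063·10 = 22027482 (mod 32433008).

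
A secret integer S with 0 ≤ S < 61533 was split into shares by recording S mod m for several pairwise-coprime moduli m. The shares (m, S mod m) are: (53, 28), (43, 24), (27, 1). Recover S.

20062

Combine the congruences pairwise.
From S ≡ 28 (mod 53) write S = 28 + 53t. Substituting into S ≡ 24 (mod 43) gives 53t ≡ 39 (mod 43), and since 10⁻¹ ≡ 13 (mod 43), t ≡ 34. Hence S ≡ 28 + 53·34 = 1830 (mod 2279).
From S ≡ 1830 (mod 2279) write S = 1830 + 2279t. Substituting into S ≡ 1 (mod 27) gives 2279t ≡ 7 (mod 27), and since 11⁻¹ ≡ 5 (mod 27), t ≡ 8. Hence S ≡ 1830 + 2279·8 = 20062 (mod 61533).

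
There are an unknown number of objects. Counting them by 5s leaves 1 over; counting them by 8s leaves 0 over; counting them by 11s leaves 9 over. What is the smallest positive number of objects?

416

The moduli are pairwise coprime; M = 5·8·11 = 440.
M/5 = 88; 88 ≡ 3 (mod 5); 3·2 ≡ 1, so inverse 2.
M/8 = 55; 55 ≡ 7 (mod 8); 7·7 ≡ 1, so inverse 7.
M/11 = 40; 40 ≡ 7 (mod 11); 7·8 ≡ 1, so inverse 8.
N ≡ 1·88·2 + 0·55·7 + 9·40·8 = 3056.
3056 mod 440 = 416.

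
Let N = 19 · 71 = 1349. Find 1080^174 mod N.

942

Mod 19: 1080 ≡ 16; by Fermat, exponent reduces to 174 mod 18 = 12; 16^12 ≡ 11 (mod 19).
Mod 71: 1080 ≡ 15; by Fermat, exponent reduces to 174 mod 70 = 34; 15^34 ≡ 19 (mod 71).
Combine by CRT: x ≡ 11 (mod 19), x ≡ 19 (mod 71) ⇒ x ≡ 942 (mod 1349).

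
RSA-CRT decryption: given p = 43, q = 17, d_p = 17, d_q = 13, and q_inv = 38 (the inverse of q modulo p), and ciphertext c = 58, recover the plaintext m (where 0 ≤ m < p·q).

40

m₁ = c^(d_p) mod p: c ≡ 15 (mod 43), and 15^17 mod 43 = 40.
m₂ = c^(d_q) mod q: c ≡ 7 (mod 17), and 7^13 mod 17 = 6.
h = q_inv·(m₁ − m₂) mod p = 38·(40 − 6) mod 43 = 2.
m = m₂ + h·q = 6 + 2·17 = 40.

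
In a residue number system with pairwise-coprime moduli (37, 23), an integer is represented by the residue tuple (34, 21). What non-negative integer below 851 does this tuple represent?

From x ≡ 34 (mod 37) write x = 34 + 37t. Substituting into x ≡ 21 (mod 23) gives 37t ≡ 10 (mod 23), and since 14⁻¹ ≡ 5 (mod 23), t ≡ 4. Hence x ≡ 34 + 37·4 = 182 (mod 851).

182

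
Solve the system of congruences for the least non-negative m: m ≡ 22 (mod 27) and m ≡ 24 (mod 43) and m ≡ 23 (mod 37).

35284

From m ≡ 22 (mod 27) write m = 22 + 27t. Substituting into m ≡ 24 (mod 43) gives 27t ≡ 2 (mod 43), and since 27⁻¹ ≡ 8 (mod 43), t ≡ 16. Hence m ≡ 22 + 27·16 = 454 (mod 1161).
From m ≡ 454 (mod 1161) write m = 454 + 1161t. Substituting into m ≡ 23 (mod 37) gives 1161t ≡ 13 (mod 37), and since 14⁻¹ ≡ 8 (mod 37), t ≡ 30. Hence m ≡ 454 + 1161·30 = 35284 (mod 42957).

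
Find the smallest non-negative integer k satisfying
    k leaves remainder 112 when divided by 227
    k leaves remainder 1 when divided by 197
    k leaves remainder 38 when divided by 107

1121719

The moduli are pairwise coprime; N = 227·197·107 = 4784933.
N/227 = 21079; 21079 ≡ 195 (mod 227); 195·78 ≡ 1, so inverse 78.
N/197 = 24289; 24289 ≡ 58 (mod 197); 58·17 ≡ 1, so inverse 17.
N/107 = 44719; 44719 ≡ 100 (mod 107); 100·61 ≡ 1, so inverse 61.
k ≡ 112·21079·78 + 1·24289·17 + 38·44719·61 = 288217699.
288217699 mod 4784933 = 1121719.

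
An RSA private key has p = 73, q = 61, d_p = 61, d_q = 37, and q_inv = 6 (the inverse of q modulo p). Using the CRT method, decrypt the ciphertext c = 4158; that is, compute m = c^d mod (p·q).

3939

m₁ = c^(d_p) mod p: c ≡ 70 (mod 73), and 70^61 mod 73 = 70.
m₂ = c^(d_q) mod q: c ≡ 10 (mod 61), and 10^37 mod 61 = 35.
h = q_inv·(m₁ − m₂) mod p = 6·(70 − 35) mod 73 = 64.
m = m₂ + h·q = 35 + 64·61 = 3939.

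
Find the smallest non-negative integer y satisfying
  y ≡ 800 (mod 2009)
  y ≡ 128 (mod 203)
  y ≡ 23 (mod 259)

gcd(2009, 203) = 7 and 7 | (128 − 800), so the pair is consistent; merging gives y ≡ 6827 (mod 58261), where 58261 = lcm(2009, 203).
gcd(58261, 259) = 7 and 7 | (23 − 6827), so the pair is consistent; merging gives y ≡ 298132 (mod 2155657), where 2155657 = lcm(58261, 259).
The solution is unique modulo lcm(2009, 203, 259) = 2155657.

298132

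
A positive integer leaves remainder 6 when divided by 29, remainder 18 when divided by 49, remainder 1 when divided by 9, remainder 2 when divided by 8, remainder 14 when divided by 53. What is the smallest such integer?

1877698

From N ≡ 6 (mod 29) write N = 6 + 29t. Substituting into N ≡ 18 (mod 49) gives 29t ≡ 12 (mod 49), and since 29⁻¹ ≡ 22 (mod 49), t ≡ 19. Hence N ≡ 6 + 29·19 = 557 (mod 1421).
From N ≡ 557 (mod 1421) write N = 557 + 1421t. Substituting into N ≡ 1 (mod 9) gives 1421t ≡ 2 (mod 9), and since 8⁻¹ ≡ 8 (mod 9), t ≡ 7. Hence N ≡ 557 + 1421·7 = 10504 (mod 12789).
From N ≡ 10504 (mod 12789) write N = 10504 + 12789t. Substituting into N ≡ 2 (mod 8) gives 12789t ≡ 2 (mod 8), and since 5⁻¹ ≡ 5 (mod 8), t ≡ 2. Hence N ≡ 10504 + 12789·2 = 36082 (mod 102312).
From N ≡ 36082 (mod 102312) write N = 36082 + 102312t. Substituting into N ≡ 14 (mod 53) gives 102312t ≡ 25 (mod 53), and since 22⁻¹ ≡ 41 (mod 53), t ≡ 18. Hence N ≡ 36082 + 102312·18 = 1877698 (mod 5422536).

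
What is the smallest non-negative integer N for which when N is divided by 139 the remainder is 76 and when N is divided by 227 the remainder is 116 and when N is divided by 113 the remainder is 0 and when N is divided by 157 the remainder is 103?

532950262

The moduli are pairwise coprime; M = 139·227·113·157 = 559781773.
M/139 = 4027207; 4027207 ≡ 99 (mod 139); 99·66 ≡ 1, so inverse 66.
M/227 = 2465999; 2465999 ≡ 98 (mod 227); 98·183 ≡ 1, so inverse 183.
M/113 = 4953821; 4953821 ≡ 14 (mod 113); 14·105 ≡ 1, so inverse 105.
M/157 = 3565489; 3565489 ≡ 19 (mod 157); 19·124 ≡ 1, so inverse 124.
N ≡ 76·4027207·66 + 116·2465999·183 + 0·4953821·105 + 103·3565489·124 = 118087122592.
118087122592 mod 559781773 = 532950262.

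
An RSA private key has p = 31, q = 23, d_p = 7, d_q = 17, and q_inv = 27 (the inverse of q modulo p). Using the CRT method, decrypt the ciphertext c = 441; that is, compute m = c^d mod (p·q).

462

m₁ = c^(d_p) mod p: c ≡ 7 (mod 31), and 7^7 mod 31 = 28.
m₂ = c^(d_q) mod q: c ≡ 4 (mod 23), and 4^17 mod 23 = 2.
h = q_inv·(m₁ − m₂) mod p = 27·(28 − 2) mod 31 = 20.
m = m₂ + h·q = 2 + 20·23 = 462.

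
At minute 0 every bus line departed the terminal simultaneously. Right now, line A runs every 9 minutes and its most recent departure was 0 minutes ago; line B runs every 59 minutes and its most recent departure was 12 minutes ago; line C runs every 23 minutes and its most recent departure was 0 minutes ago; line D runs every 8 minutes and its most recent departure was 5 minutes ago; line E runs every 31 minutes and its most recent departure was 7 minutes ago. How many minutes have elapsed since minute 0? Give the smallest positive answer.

The moduli are pairwise coprime; N = 9·59·23·8·31 = 3028824.
N/9 = 336536; 336536 ≡ 8 (mod 9); 8·8 ≡ 1, so inverse 8.
N/59 = 51336; 51336 ≡ 6 (mod 59); 6·10 ≡ 1, so inverse 10.
N/23 = 131688; 131688 ≡ 13 (mod 23); 13·16 ≡ 1, so inverse 16.
N/8 = 378603; 378603 ≡ 3 (mod 8); 3·3 ≡ 1, so inverse 3.
N/31 = 97704; 97704 ≡ 23 (mod 31); 23·27 ≡ 1, so inverse 27.
t ≡ 0·336536·8 + 12·51336·10 + 0·131688·16 + 5·378603·3 + 7·97704·27 = 30305421.
30305421 mod 3028824 = 17181.

17181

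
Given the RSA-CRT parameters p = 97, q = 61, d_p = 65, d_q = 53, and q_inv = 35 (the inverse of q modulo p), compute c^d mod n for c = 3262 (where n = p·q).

326

m₁ = c^(d_p) mod p: c ≡ 61 (mod 97), and 61^65 mod 97 = 35.
m₂ = c^(d_q) mod q: c ≡ 29 (mod 61), and 29^53 mod 61 = 21.
h = q_inv·(m₁ − m₂) mod p = 35·(35 − 21) mod 97 = 5.
m = m₂ + h·q = 21 + 5·61 = 326.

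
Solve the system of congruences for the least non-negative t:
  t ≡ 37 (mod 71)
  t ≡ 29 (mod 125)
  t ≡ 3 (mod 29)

The moduli are pairwise coprime; N = 71·125·29 = 257375.
N/71 = 3625; 3625 ≡ 4 (mod 71); 4·18 ≡ 1, so inverse 18.
N/125 = 2059; 2059 ≡ 59 (mod 125); 59·89 ≡ 1, so inverse 89.
N/29 = 8875; 8875 ≡ 1 (mod 29), inverse 1.
t ≡ 37·3625·18 + 29·2059·89 + 3·8875·1 = 7755154.
7755154 mod 257375 = 33904.

33904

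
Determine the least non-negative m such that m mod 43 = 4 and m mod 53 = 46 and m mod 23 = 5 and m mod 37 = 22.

1632499

The moduli are pairwise coprime; N = 43·53·23·37 = 1939429.
N/43 = 45103; 45103 ≡ 39 (mod 43); 39·32 ≡ 1, so inverse 32.
N/53 = 36593; 36593 ≡ 23 (mod 53); 23·30 ≡ 1, so inverse 30.
N/23 = 84323; 84323 ≡ 5 (mod 23); 5·14 ≡ 1, so inverse 14.
N/37 = 52417; 52417 ≡ 25 (mod 37); 25·3 ≡ 1, so inverse 3.
m ≡ 4·45103·32 + 46·36593·30 + 5·84323·14 + 22·52417·3 = 65633656.
65633656 mod 1939429 = 1632499.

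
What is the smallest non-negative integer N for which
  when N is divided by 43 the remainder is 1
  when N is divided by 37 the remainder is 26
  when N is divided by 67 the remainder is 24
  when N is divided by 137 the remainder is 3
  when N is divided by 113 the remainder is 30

1302987549

Combine the congruences pairwise.
From N ≡ 1 (mod 43) write N = 1 + 43t. Substituting into N ≡ 26 (mod 37) gives 43t ≡ 25 (mod 37), and since 6⁻¹ ≡ 31 (mod 37), t ≡ 35. Hence N ≡ 1 + 43·35 = 1506 (mod 1591).
From N ≡ 1506 (mod 1591) write N = 1506 + 1591t. Substituting into N ≡ 24 (mod 67) gives 1591t ≡ 59 (mod 67), and since 50⁻¹ ≡ 63 (mod 67), t ≡ 32. Hence N ≡ 1506 + 1591·32 = 52418 (mod 106597).
From N ≡ 52418 (mod 106597) write N = 52418 + 106597t. Substituting into N ≡ 3 (mod 137) gives 106597t ≡ 56 (mod 137), and since 11⁻¹ ≡ 25 (mod 137), t ≡ 30. Hence N ≡ 52418 + 106597·30 = 3250328 (mod 14603789).
From N ≡ 3250328 (mod 14603789) write N = 3250328 + 14603789t. Substituting into N ≡ 30 (mod 113) gives 14603789t ≡ 34 (mod 113), and since 8⁻¹ ≡ 99 (mod 113), t ≡ 89. Hence N ≡ 3250328 + 14603789·89 = 1302987549 (mod 1650228157).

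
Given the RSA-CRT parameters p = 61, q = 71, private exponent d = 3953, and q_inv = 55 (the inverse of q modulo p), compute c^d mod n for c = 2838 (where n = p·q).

d_p = d mod (p−1) = 3953 mod 60 = 53; d_q = d mod (q−1) = 33.
m₁ = c^(d_p) mod p: c ≡ 32 (mod 61), and 32^53 mod 61 = 40.
m₂ = c^(d_q) mod q: c ≡ 69 (mod 71), and 69^33 mod 71 = 53.
h = q_inv·(m₁ − m₂) mod p = 55·(40 − 53) mod 61 = 17.
m = m₂ + h·q = 53 + 17·71 = 1260.

1260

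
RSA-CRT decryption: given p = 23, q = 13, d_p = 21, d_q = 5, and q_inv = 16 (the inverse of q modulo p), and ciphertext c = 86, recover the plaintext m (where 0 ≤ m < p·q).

203

m₁ = c^(d_p) mod p: c ≡ 17 (mod 23), and 17^21 mod 23 = 19.
m₂ = c^(d_q) mod q: c ≡ 8 (mod 13), and 8^5 mod 13 = 8.
h = q_inv·(m₁ − m₂) mod p = 16·(19 − 8) mod 23 = 15.
m = m₂ + h·q = 8 + 15·13 = 203.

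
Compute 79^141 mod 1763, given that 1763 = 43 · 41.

44

Mod 43: 79 ≡ 36; by Fermat, exponent reduces to 141 mod 42 = 15; 36^15 ≡ 1 (mod 43).
Mod 41: 79 ≡ 38; by Fermat, exponent reduces to 141 mod 40 = 21; 38^21 ≡ 3 (mod 41).
Combine by CRT: x ≡ 1 (mod 43), x ≡ 3 (mod 41) ⇒ x ≡ 44 (mod 1763).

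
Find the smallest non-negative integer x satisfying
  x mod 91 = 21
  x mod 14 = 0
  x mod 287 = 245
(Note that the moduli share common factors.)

6846

gcd(91, 14) = 7 and 7 | (0 − 21), so the pair is consistent; merging gives x ≡ 112 (mod 182), where 182 = lcm(91, 14).
gcd(182, 287) = 7 and 7 | (245 − 112), so the pair is consistent; merging gives x ≡ 6846 (mod 7462), where 7462 = lcm(182, 287).
The solution is unique modulo lcm(91, 14, 287) = 7462.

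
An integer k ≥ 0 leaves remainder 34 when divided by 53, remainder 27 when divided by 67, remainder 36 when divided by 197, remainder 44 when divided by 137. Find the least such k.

Combine the congruences pairwise.
From k ≡ 34 (mod 53) write k = 34 + 53t. Substituting into k ≡ 27 (mod 67) gives 53t ≡ 60 (mod 67), and since 53⁻¹ ≡ 43 (mod 67), t ≡ 34. Hence k ≡ 34 + 53·34 = 1836 (mod 3551).
From k ≡ 1836 (mod 3551) write k = 1836 + 3551t. Substituting into k ≡ 36 (mod 197) gives 3551t ≡ 170 (mod 197), and since 5⁻¹ ≡ 79 (mod 197), t ≡ 34. Hence k ≡ 1836 + 3551·34 = 122570 (mod 699547).
From k ≡ 122570 (mod 699547) write k = 122570 + 699547t. Substituting into k ≡ 44 (mod 137) gives 699547t ≡ 89 (mod 137), and since 25⁻¹ ≡ 11 (mod 137), t ≡ 20. Hence k ≡ 122570 + 699547·20 = 14113510 (mod 95837939).

14113510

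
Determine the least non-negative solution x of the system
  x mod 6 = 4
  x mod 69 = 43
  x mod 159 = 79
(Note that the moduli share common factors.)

Combine the congruences pairwise.
gcd(6, 69) = 3 and 3 | (43 − 4), so the pair is consistent; merging gives x ≡ 112 (mod 138), where 138 = lcm(6, 69).
gcd(138, 159) = 3 and 3 | (79 − 112), so the pair is consistent; merging gives x ≡ 6598 (mod 7314), where 7314 = lcm(138, 159).
The solution is unique modulo lcm(6, 69, 159) = 7314.

6598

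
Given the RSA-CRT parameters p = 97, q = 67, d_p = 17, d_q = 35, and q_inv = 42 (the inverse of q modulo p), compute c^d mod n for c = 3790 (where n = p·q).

m₁ = c^(d_p) mod p: c ≡ 7 (mod 97), and 7^17 mod 97 = 58.
m₂ = c^(d_q) mod q: c ≡ 38 (mod 67), and 38^35 mod 67 = 30.
h = q_inv·(m₁ − m₂) mod p = 42·(58 − 30) mod 97 = 12.
m = m₂ + h·q = 30 + 12·67 = 834.

834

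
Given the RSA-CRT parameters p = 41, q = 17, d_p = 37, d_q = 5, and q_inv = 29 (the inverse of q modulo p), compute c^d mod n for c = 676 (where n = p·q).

115

m₁ = c^(d_p) mod p: c ≡ 20 (mod 41), and 20^37 mod 41 = 33.
m₂ = c^(d_q) mod q: c ≡ 13 (mod 17), and 13^5 mod 17 = 13.
h = q_inv·(m₁ − m₂) mod p = 29·(33 − 13) mod 41 = 6.
m = m₂ + h·q = 13 + 6·17 = 115.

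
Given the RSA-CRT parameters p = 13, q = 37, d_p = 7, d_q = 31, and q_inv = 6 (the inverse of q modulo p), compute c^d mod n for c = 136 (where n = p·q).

m₁ = c^(d_p) mod p: c ≡ 6 (mod 13), and 6^7 mod 13 = 7.
m₂ = c^(d_q) mod q: c ≡ 25 (mod 37), and 25^31 mod 37 = 21.
h = q_inv·(m₁ − m₂) mod p = 6·(7 − 21) mod 13 = 7.
m = m₂ + h·q = 21 + 7·37 = 280.

280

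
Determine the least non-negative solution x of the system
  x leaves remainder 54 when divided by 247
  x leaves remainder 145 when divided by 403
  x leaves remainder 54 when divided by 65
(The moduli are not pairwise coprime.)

gcd(247, 403) = 13 and 13 | (145 − 54), so the pair is consistent; merging gives x ≡ 548 (mod 7657), where 7657 = lcm(247, 403).
gcd(7657, 65) = 13 and 13 | (54 − 548), so the pair is consistent; merging gives x ≡ 23519 (mod 38285), where 38285 = lcm(7657, 65).
The solution is unique modulo lcm(247, 403, 65) = 38285.

23519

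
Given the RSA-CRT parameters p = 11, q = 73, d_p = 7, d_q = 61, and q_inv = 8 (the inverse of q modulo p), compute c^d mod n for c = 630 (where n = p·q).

m₁ = c^(d_p) mod p: c ≡ 3 (mod 11), and 3^7 mod 11 = 9.
m₂ = c^(d_q) mod q: c ≡ 46 (mod 73), and 46^61 mod 73 = 46.
h = q_inv·(m₁ − m₂) mod p = 8·(9 − 46) mod 11 = 1.
m = m₂ + h·q = 46 + 1·73 = 119.

119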